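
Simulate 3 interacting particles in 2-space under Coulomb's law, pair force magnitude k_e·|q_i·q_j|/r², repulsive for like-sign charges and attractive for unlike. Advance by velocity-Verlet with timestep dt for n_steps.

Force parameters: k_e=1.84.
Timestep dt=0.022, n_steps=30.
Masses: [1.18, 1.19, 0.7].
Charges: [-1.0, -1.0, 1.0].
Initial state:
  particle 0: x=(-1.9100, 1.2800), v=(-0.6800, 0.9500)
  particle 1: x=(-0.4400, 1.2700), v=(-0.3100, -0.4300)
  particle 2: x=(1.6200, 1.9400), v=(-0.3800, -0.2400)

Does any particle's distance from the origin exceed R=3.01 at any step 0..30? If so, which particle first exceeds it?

step 0: x0=(-1.9100, 1.2800) x1=(-0.4400, 1.2700) x2=(1.6200, 1.9400)
step 1: x0=(-1.9251, 1.3009) x1=(-0.4466, 1.2606) x2=(1.6115, 1.9347)
step 2: x0=(-1.9405, 1.3218) x1=(-0.4526, 1.2512) x2=(1.6026, 1.9292)
step 3: x0=(-1.9562, 1.3428) x1=(-0.4582, 1.2418) x2=(1.5933, 1.9237)
step 4: x0=(-1.9721, 1.3638) x1=(-0.4633, 1.2325) x2=(1.5837, 1.9181)
step 5: x0=(-1.9883, 1.3848) x1=(-0.4680, 1.2232) x2=(1.5738, 1.9123)
step 6: x0=(-2.0048, 1.4059) x1=(-0.4721, 1.2139) x2=(1.5634, 1.9065)
step 7: x0=(-2.0216, 1.4270) x1=(-0.4758, 1.2046) x2=(1.5528, 1.9005)
step 8: x0=(-2.0386, 1.4481) x1=(-0.4791, 1.1953) x2=(1.5417, 1.8945)
step 9: x0=(-2.0558, 1.4693) x1=(-0.4818, 1.1860) x2=(1.5304, 1.8884)
step 10: x0=(-2.0733, 1.4906) x1=(-0.4842, 1.1768) x2=(1.5186, 1.8821)
step 11: x0=(-2.0910, 1.5120) x1=(-0.4861, 1.1675) x2=(1.5065, 1.8757)
step 12: x0=(-2.1089, 1.5334) x1=(-0.4876, 1.1583) x2=(1.4940, 1.8693)
step 13: x0=(-2.1270, 1.5548) x1=(-0.4886, 1.1490) x2=(1.4812, 1.8627)
step 14: x0=(-2.1453, 1.5764) x1=(-0.4893, 1.1397) x2=(1.4679, 1.8560)
step 15: x0=(-2.1638, 1.5980) x1=(-0.4895, 1.1304) x2=(1.4544, 1.8493)
step 16: x0=(-2.1825, 1.6197) x1=(-0.4893, 1.1211) x2=(1.4404, 1.8424)
step 17: x0=(-2.2013, 1.6414) x1=(-0.4887, 1.1119) x2=(1.4260, 1.8354)
step 18: x0=(-2.2204, 1.6633) x1=(-0.4878, 1.1026) x2=(1.4113, 1.8283)
step 19: x0=(-2.2396, 1.6852) x1=(-0.4864, 1.0933) x2=(1.3962, 1.8210)
step 20: x0=(-2.2589, 1.7071) x1=(-0.4847, 1.0839) x2=(1.3807, 1.8137)
step 21: x0=(-2.2784, 1.7292) x1=(-0.4826, 1.0746) x2=(1.3649, 1.8062)
step 22: x0=(-2.2980, 1.7513) x1=(-0.4802, 1.0653) x2=(1.3486, 1.7986)
step 23: x0=(-2.3178, 1.7735) x1=(-0.4773, 1.0560) x2=(1.3319, 1.7909)
step 24: x0=(-2.3376, 1.7957) x1=(-0.4742, 1.0467) x2=(1.3148, 1.7831)
step 25: x0=(-2.3576, 1.8181) x1=(-0.4706, 1.0374) x2=(1.2973, 1.7751)
step 26: x0=(-2.3777, 1.8404) x1=(-0.4667, 1.0281) x2=(1.2794, 1.7670)
step 27: x0=(-2.3980, 1.8629) x1=(-0.4625, 1.0189) x2=(1.2611, 1.7588)
step 28: x0=(-2.4183, 1.8854) x1=(-0.4579, 1.0096) x2=(1.2423, 1.7504)
step 29: x0=(-2.4387, 1.9080) x1=(-0.4529, 1.0004) x2=(1.2231, 1.7419)
step 30: x0=(-2.4592, 1.9307) x1=(-0.4476, 0.9912) x2=(1.2035, 1.7332)

yes, particle 0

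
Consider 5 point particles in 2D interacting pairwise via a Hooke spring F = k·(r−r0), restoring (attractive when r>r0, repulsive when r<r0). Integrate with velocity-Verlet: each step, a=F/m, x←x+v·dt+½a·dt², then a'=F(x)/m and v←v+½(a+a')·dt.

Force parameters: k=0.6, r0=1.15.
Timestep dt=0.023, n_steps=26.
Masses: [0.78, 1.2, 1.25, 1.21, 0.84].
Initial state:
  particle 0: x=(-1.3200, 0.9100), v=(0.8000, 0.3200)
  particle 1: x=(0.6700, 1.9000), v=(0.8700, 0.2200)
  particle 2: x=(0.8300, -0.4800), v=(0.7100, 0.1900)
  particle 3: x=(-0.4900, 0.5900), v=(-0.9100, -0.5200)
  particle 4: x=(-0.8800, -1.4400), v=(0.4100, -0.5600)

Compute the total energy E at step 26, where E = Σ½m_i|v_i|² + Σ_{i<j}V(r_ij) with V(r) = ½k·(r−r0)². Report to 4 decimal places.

step 0: x0=(-1.3200, 0.9100) x1=(0.6700, 1.9000) x2=(0.8300, -0.4800) x3=(-0.4900, 0.5900) x4=(-0.8800, -1.4400)
step 1: x0=(-1.3012, 0.9171) x1=(0.6897, 1.9045) x2=(0.8460, -0.4754) x3=(-0.5108, 0.5779) x4=(-0.8702, -1.4520)
step 2: x0=(-1.2815, 0.9236) x1=(0.7088, 1.9078) x2=(0.8614, -0.4703) x3=(-0.5314, 0.5656) x4=(-0.8598, -1.4621)
step 3: x0=(-1.2609, 0.9295) x1=(0.7272, 1.9098) x2=(0.8762, -0.4647) x3=(-0.5516, 0.5531) x4=(-0.8488, -1.4704)
step 4: x0=(-1.2396, 0.9348) x1=(0.7450, 1.9107) x2=(0.8904, -0.4586) x3=(-0.5716, 0.5403) x4=(-0.8371, -1.4768)
step 5: x0=(-1.2174, 0.9396) x1=(0.7621, 1.9104) x2=(0.9039, -0.4520) x3=(-0.5913, 0.5273) x4=(-0.8247, -1.4814)
step 6: x0=(-1.1944, 0.9439) x1=(0.7785, 1.9088) x2=(0.9168, -0.4450) x3=(-0.6106, 0.5141) x4=(-0.8117, -1.4841)
step 7: x0=(-1.1706, 0.9476) x1=(0.7943, 1.9061) x2=(0.9290, -0.4375) x3=(-0.6295, 0.5006) x4=(-0.7980, -1.4849)
step 8: x0=(-1.1461, 0.9507) x1=(0.8094, 1.9021) x2=(0.9406, -0.4295) x3=(-0.6480, 0.4869) x4=(-0.7837, -1.4839)
step 9: x0=(-1.1207, 0.9534) x1=(0.8238, 1.8969) x2=(0.9516, -0.4210) x3=(-0.6662, 0.4730) x4=(-0.7687, -1.4810)
step 10: x0=(-1.0946, 0.9555) x1=(0.8376, 1.8905) x2=(0.9619, -0.4121) x3=(-0.6839, 0.4589) x4=(-0.7531, -1.4762)
step 11: x0=(-1.0678, 0.9572) x1=(0.8506, 1.8829) x2=(0.9716, -0.4028) x3=(-0.7013, 0.4445) x4=(-0.7368, -1.4697)
step 12: x0=(-1.0402, 0.9583) x1=(0.8629, 1.8741) x2=(0.9807, -0.3930) x3=(-0.7182, 0.4299) x4=(-0.7199, -1.4612)
step 13: x0=(-1.0118, 0.9591) x1=(0.8746, 1.8641) x2=(0.9891, -0.3828) x3=(-0.7346, 0.4151) x4=(-0.7024, -1.4510)
step 14: x0=(-0.9827, 0.9594) x1=(0.8855, 1.8529) x2=(0.9968, -0.3721) x3=(-0.7506, 0.4000) x4=(-0.6843, -1.4390)
step 15: x0=(-0.9529, 0.9592) x1=(0.8958, 1.8406) x2=(1.0040, -0.3611) x3=(-0.7662, 0.3848) x4=(-0.6656, -1.4253)
step 16: x0=(-0.9224, 0.9587) x1=(0.9053, 1.8271) x2=(1.0105, -0.3496) x3=(-0.7813, 0.3693) x4=(-0.6463, -1.4098)
step 17: x0=(-0.8911, 0.9577) x1=(0.9142, 1.8124) x2=(1.0164, -0.3378) x3=(-0.7960, 0.3537) x4=(-0.6264, -1.3926)
step 18: x0=(-0.8591, 0.9563) x1=(0.9224, 1.7966) x2=(1.0216, -0.3255) x3=(-0.8102, 0.3378) x4=(-0.6059, -1.3738)
step 19: x0=(-0.8264, 0.9546) x1=(0.9299, 1.7798) x2=(1.0263, -0.3129) x3=(-0.8240, 0.3218) x4=(-0.5848, -1.3533)
step 20: x0=(-0.7930, 0.9525) x1=(0.9367, 1.7618) x2=(1.0304, -0.3000) x3=(-0.8373, 0.3057) x4=(-0.5632, -1.3312)
step 21: x0=(-0.7589, 0.9500) x1=(0.9428, 1.7428) x2=(1.0339, -0.2867) x3=(-0.8501, 0.2894) x4=(-0.5411, -1.3076)
step 22: x0=(-0.7241, 0.9472) x1=(0.9483, 1.7227) x2=(1.0368, -0.2730) x3=(-0.8626, 0.2730) x4=(-0.5184, -1.2825)
step 23: x0=(-0.6886, 0.9439) x1=(0.9532, 1.7017) x2=(1.0391, -0.2591) x3=(-0.8745, 0.2564) x4=(-0.4952, -1.2559)
step 24: x0=(-0.6525, 0.9403) x1=(0.9573, 1.6796) x2=(1.0409, -0.2448) x3=(-0.8861, 0.2398) x4=(-0.4716, -1.2279)
step 25: x0=(-0.6157, 0.9364) x1=(0.9609, 1.6566) x2=(1.0421, -0.2303) x3=(-0.8971, 0.2232) x4=(-0.4474, -1.1985)
step 26: x0=(-0.5784, 0.9321) x1=(0.9639, 1.6326) x2=(1.0428, -0.2155) x3=(-0.9078, 0.2065) x4=(-0.4228, -1.1678)
step 0 velocities: v0=(0.8000, 0.3200) v1=(0.8700, 0.2200) v2=(0.7100, 0.1900) v3=(-0.9100, -0.5200) v4=(0.4100, -0.5600)
step 0: KE=1.9772, PE=4.4535, E=6.4307
step 26 velocities: v0=(1.6355, -0.1957) v1=(0.1147, -1.0615) v2=(0.0193, 0.6503) v3=(-0.4517, -0.7263) v4=(1.0809, 1.3618)
step 26: KE=3.7187, PE=2.7113, E=6.4300

6.4300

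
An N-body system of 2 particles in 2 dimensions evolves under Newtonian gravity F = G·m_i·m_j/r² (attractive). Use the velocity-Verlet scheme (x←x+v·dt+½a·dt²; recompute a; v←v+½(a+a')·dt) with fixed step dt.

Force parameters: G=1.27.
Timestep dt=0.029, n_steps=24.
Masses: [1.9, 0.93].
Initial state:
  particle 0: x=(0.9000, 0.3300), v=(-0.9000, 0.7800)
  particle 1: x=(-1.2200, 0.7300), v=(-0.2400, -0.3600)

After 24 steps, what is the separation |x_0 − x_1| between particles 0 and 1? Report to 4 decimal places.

1.4832

step 0: x0=(0.9000, 0.3300) x1=(-1.2200, 0.7300)
step 1: x0=(0.8738, 0.3526) x1=(-1.2267, 0.7195)
step 2: x0=(0.8474, 0.3753) x1=(-1.2331, 0.7090)
step 3: x0=(0.8207, 0.3980) x1=(-1.2389, 0.6983)
step 4: x0=(0.7939, 0.4208) x1=(-1.2443, 0.6876)
step 5: x0=(0.7668, 0.4436) x1=(-1.2492, 0.6769)
step 6: x0=(0.7394, 0.4664) x1=(-1.2536, 0.6661)
step 7: x0=(0.7118, 0.4892) x1=(-1.2576, 0.6552)
step 8: x0=(0.6840, 0.5120) x1=(-1.2610, 0.6443)
step 9: x0=(0.6559, 0.5349) x1=(-1.2638, 0.6333)
step 10: x0=(0.6275, 0.5578) x1=(-1.2662, 0.6224)
step 11: x0=(0.5989, 0.5807) x1=(-1.2679, 0.6114)
step 12: x0=(0.5700, 0.6036) x1=(-1.2691, 0.6004)
step 13: x0=(0.5407, 0.6265) x1=(-1.2697, 0.5894)
step 14: x0=(0.5112, 0.6494) x1=(-1.2696, 0.5784)
step 15: x0=(0.4814, 0.6722) x1=(-1.2689, 0.5674)
step 16: x0=(0.4512, 0.6951) x1=(-1.2676, 0.5565)
step 17: x0=(0.4207, 0.7179) x1=(-1.2656, 0.5456)
step 18: x0=(0.3899, 0.7407) x1=(-1.2629, 0.5348)
step 19: x0=(0.3587, 0.7635) x1=(-1.2594, 0.5241)
step 20: x0=(0.3271, 0.7862) x1=(-1.2552, 0.5135)
step 21: x0=(0.2952, 0.8088) x1=(-1.2502, 0.5030)
step 22: x0=(0.2628, 0.8313) x1=(-1.2445, 0.4927)
step 23: x0=(0.2301, 0.8538) x1=(-1.2379, 0.4826)
step 24: x0=(0.1969, 0.8762) x1=(-1.2304, 0.4727)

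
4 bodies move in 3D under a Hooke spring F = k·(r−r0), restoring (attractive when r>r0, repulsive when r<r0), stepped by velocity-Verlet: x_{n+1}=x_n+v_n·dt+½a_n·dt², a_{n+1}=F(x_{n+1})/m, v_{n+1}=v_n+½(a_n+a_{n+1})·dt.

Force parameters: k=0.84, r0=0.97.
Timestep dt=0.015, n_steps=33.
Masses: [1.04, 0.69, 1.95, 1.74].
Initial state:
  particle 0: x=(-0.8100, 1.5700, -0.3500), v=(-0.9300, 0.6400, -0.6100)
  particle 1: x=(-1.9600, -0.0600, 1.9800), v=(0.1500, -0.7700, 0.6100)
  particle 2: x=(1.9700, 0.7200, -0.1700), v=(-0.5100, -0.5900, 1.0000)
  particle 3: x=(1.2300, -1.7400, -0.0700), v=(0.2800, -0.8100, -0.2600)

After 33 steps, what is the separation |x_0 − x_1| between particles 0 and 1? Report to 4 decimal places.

2.7046

step 0: x0=(-0.8100, 1.5700, -0.3500) x1=(-1.9600, -0.0600, 1.9800) x2=(1.9700, 0.7200, -0.1700) x3=(1.2300, -1.7400, -0.0700)
step 1: x0=(-0.8237, 1.5792, -0.3590) x1=(-1.9569, -0.0715, 1.9885) x2=(1.9621, 0.7111, -0.1549) x3=(1.2340, -1.7519, -0.0738)
step 2: x0=(-0.8369, 1.5877, -0.3676) x1=(-1.9520, -0.0829, 1.9956) x2=(1.9537, 0.7020, -0.1397) x3=(1.2376, -1.7631, -0.0775)
step 3: x0=(-0.8497, 1.5954, -0.3759) x1=(-1.9455, -0.0941, 2.0014) x2=(1.9447, 0.6928, -0.1243) x3=(1.2409, -1.7738, -0.0811)
step 4: x0=(-0.8620, 1.6022, -0.3837) x1=(-1.9372, -0.1052, 2.0059) x2=(1.9352, 0.6834, -0.1088) x3=(1.2437, -1.7840, -0.0845)
step 5: x0=(-0.8737, 1.6083, -0.3913) x1=(-1.9272, -0.1161, 2.0090) x2=(1.9252, 0.6739, -0.0931) x3=(1.2462, -1.7935, -0.0877)
step 6: x0=(-0.8850, 1.6137, -0.3984) x1=(-1.9156, -0.1270, 2.0108) x2=(1.9147, 0.6642, -0.0773) x3=(1.2482, -1.8024, -0.0908)
step 7: x0=(-0.8957, 1.6181, -0.4051) x1=(-1.9022, -0.1376, 2.0112) x2=(1.9037, 0.6544, -0.0613) x3=(1.2499, -1.8108, -0.0937)
step 8: x0=(-0.9060, 1.6218, -0.4115) x1=(-1.8872, -0.1481, 2.0103) x2=(1.8922, 0.6444, -0.0452) x3=(1.2512, -1.8186, -0.0965)
step 9: x0=(-0.9157, 1.6247, -0.4175) x1=(-1.8705, -0.1585, 2.0081) x2=(1.8801, 0.6343, -0.0290) x3=(1.2521, -1.8258, -0.0992)
step 10: x0=(-0.9249, 1.6267, -0.4230) x1=(-1.8522, -0.1687, 2.0045) x2=(1.8676, 0.6240, -0.0127) x3=(1.2525, -1.8324, -0.1017)
step 11: x0=(-0.9336, 1.6279, -0.4282) x1=(-1.8323, -0.1788, 1.9996) x2=(1.8545, 0.6136, 0.0038) x3=(1.2526, -1.8384, -0.1040)
step 12: x0=(-0.9417, 1.6283, -0.4330) x1=(-1.8108, -0.1886, 1.9934) x2=(1.8410, 0.6031, 0.0204) x3=(1.2523, -1.8438, -0.1062)
step 13: x0=(-0.9493, 1.6279, -0.4373) x1=(-1.7877, -0.1984, 1.9858) x2=(1.8270, 0.5924, 0.0370) x3=(1.2516, -1.8486, -0.1082)
step 14: x0=(-0.9563, 1.6266, -0.4413) x1=(-1.7631, -0.2079, 1.9770) x2=(1.8125, 0.5816, 0.0538) x3=(1.2505, -1.8528, -0.1101)
step 15: x0=(-0.9629, 1.6244, -0.4448) x1=(-1.7370, -0.2173, 1.9668) x2=(1.7975, 0.5707, 0.0707) x3=(1.2490, -1.8565, -0.1118)
step 16: x0=(-0.9688, 1.6214, -0.4479) x1=(-1.7093, -0.2265, 1.9554) x2=(1.7820, 0.5596, 0.0877) x3=(1.2471, -1.8595, -0.1134)
step 17: x0=(-0.9742, 1.6176, -0.4506) x1=(-1.6801, -0.2355, 1.9427) x2=(1.7661, 0.5484, 0.1048) x3=(1.2448, -1.8620, -0.1148)
step 18: x0=(-0.9791, 1.6129, -0.4529) x1=(-1.6496, -0.2443, 1.9287) x2=(1.7497, 0.5371, 0.1219) x3=(1.2421, -1.8639, -0.1160)
step 19: x0=(-0.9834, 1.6074, -0.4548) x1=(-1.6175, -0.2530, 1.9135) x2=(1.7328, 0.5256, 0.1392) x3=(1.2391, -1.8652, -0.1171)
step 20: x0=(-0.9871, 1.6010, -0.4563) x1=(-1.5841, -0.2615, 1.8971) x2=(1.7155, 0.5140, 0.1565) x3=(1.2356, -1.8660, -0.1181)
step 21: x0=(-0.9902, 1.5938, -0.4574) x1=(-1.5494, -0.2698, 1.8795) x2=(1.6978, 0.5023, 0.1739) x3=(1.2318, -1.8662, -0.1189)
step 22: x0=(-0.9928, 1.5857, -0.4580) x1=(-1.5133, -0.2780, 1.8606) x2=(1.6796, 0.4905, 0.1913) x3=(1.2276, -1.8658, -0.1195)
step 23: x0=(-0.9949, 1.5768, -0.4582) x1=(-1.4759, -0.2859, 1.8406) x2=(1.6610, 0.4785, 0.2088) x3=(1.2230, -1.8648, -0.1200)
step 24: x0=(-0.9963, 1.5670, -0.4580) x1=(-1.4372, -0.2937, 1.8195) x2=(1.6419, 0.4665, 0.2264) x3=(1.2181, -1.8633, -0.1203)
step 25: x0=(-0.9972, 1.5564, -0.4575) x1=(-1.3973, -0.3013, 1.7972) x2=(1.6225, 0.4543, 0.2440) x3=(1.2127, -1.8612, -0.1205)
step 26: x0=(-0.9975, 1.5450, -0.4565) x1=(-1.3563, -0.3087, 1.7739) x2=(1.6026, 0.4420, 0.2616) x3=(1.2071, -1.8585, -0.1205)
step 27: x0=(-0.9972, 1.5328, -0.4551) x1=(-1.3140, -0.3160, 1.7494) x2=(1.5824, 0.4295, 0.2793) x3=(1.2010, -1.8553, -0.1204)
step 28: x0=(-0.9963, 1.5197, -0.4533) x1=(-1.2707, -0.3230, 1.7239) x2=(1.5617, 0.4170, 0.2970) x3=(1.1946, -1.8516, -0.1202)
step 29: x0=(-0.9949, 1.5058, -0.4511) x1=(-1.2262, -0.3299, 1.6974) x2=(1.5407, 0.4044, 0.3148) x3=(1.1879, -1.8473, -0.1198)
step 30: x0=(-0.9929, 1.4911, -0.4485) x1=(-1.1808, -0.3366, 1.6698) x2=(1.5194, 0.3916, 0.3326) x3=(1.1808, -1.8425, -0.1193)
step 31: x0=(-0.9903, 1.4755, -0.4455) x1=(-1.1343, -0.3432, 1.6413) x2=(1.4976, 0.3788, 0.3503) x3=(1.1733, -1.8371, -0.1186)
step 32: x0=(-0.9871, 1.4592, -0.4421) x1=(-1.0869, -0.3495, 1.6118) x2=(1.4755, 0.3659, 0.3681) x3=(1.1656, -1.8312, -0.1178)
step 33: x0=(-0.9834, 1.4421, -0.4383) x1=(-1.0385, -0.3557, 1.5814) x2=(1.4531, 0.3528, 0.3859) x3=(1.1575, -1.8248, -0.1168)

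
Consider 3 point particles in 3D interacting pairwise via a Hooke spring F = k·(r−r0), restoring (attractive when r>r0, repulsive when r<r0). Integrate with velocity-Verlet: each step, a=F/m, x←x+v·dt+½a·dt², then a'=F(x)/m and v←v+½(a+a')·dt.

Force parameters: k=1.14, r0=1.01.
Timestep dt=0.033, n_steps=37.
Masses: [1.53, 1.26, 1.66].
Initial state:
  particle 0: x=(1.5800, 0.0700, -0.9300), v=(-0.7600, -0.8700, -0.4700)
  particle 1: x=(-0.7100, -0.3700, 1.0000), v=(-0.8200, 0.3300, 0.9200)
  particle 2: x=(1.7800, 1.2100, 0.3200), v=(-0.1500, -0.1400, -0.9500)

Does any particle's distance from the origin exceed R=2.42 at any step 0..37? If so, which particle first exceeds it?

step 0: x0=(1.5800, 0.0700, -0.9300) x1=(-0.7100, -0.3700, 1.0000) x2=(1.7800, 1.2100, 0.3200)
step 1: x0=(1.5543, 0.0414, -0.9448) x1=(-0.7355, -0.3584, 1.0295) x2=(1.7744, 1.2048, 0.2886)
step 2: x0=(1.5275, 0.0129, -0.9581) x1=(-0.7578, -0.3456, 1.0572) x2=(1.7675, 1.1985, 0.2573)
step 3: x0=(1.4995, -0.0154, -0.9699) x1=(-0.7770, -0.3315, 1.0831) x2=(1.7592, 1.1910, 0.2259)
step 4: x0=(1.4703, -0.0434, -0.9802) x1=(-0.7929, -0.3162, 1.1070) x2=(1.7496, 1.1824, 0.1946)
step 5: x0=(1.4400, -0.0712, -0.9889) x1=(-0.8057, -0.2997, 1.1289) x2=(1.7386, 1.1727, 0.1634)
step 6: x0=(1.4086, -0.0987, -0.9961) x1=(-0.8153, -0.2821, 1.1488) x2=(1.7263, 1.1618, 0.1324)
step 7: x0=(1.3761, -0.1258, -1.0018) x1=(-0.8217, -0.2634, 1.1666) x2=(1.7125, 1.1499, 0.1015)
step 8: x0=(1.3425, -0.1527, -1.0059) x1=(-0.8250, -0.2436, 1.1823) x2=(1.6974, 1.1368, 0.0708)
step 9: x0=(1.3078, -0.1791, -1.0084) x1=(-0.8252, -0.2229, 1.1957) x2=(1.6809, 1.1226, 0.0403)
step 10: x0=(1.2721, -0.2051, -1.0094) x1=(-0.8223, -0.2013, 1.2070) x2=(1.6630, 1.1073, 0.0101)
step 11: x0=(1.2353, -0.2307, -1.0088) x1=(-0.8164, -0.1788, 1.2160) x2=(1.6438, 1.0910, -0.0199)
step 12: x0=(1.1976, -0.2558, -1.0068) x1=(-0.8076, -0.1555, 1.2227) x2=(1.6232, 1.0737, -0.0495)
step 13: x0=(1.1590, -0.2804, -1.0032) x1=(-0.7958, -0.1315, 1.2271) x2=(1.6013, 1.0554, -0.0787)
step 14: x0=(1.1194, -0.3046, -0.9981) x1=(-0.7812, -0.1068, 1.2292) x2=(1.5781, 1.0360, -0.1076)
step 15: x0=(1.0790, -0.3281, -0.9915) x1=(-0.7639, -0.0815, 1.2291) x2=(1.5535, 1.0157, -0.1362)
step 16: x0=(1.0378, -0.3512, -0.9835) x1=(-0.7438, -0.0556, 1.2266) x2=(1.5278, 0.9945, -0.1643)
step 17: x0=(0.9958, -0.3736, -0.9741) x1=(-0.7212, -0.0293, 1.2218) x2=(1.5007, 0.9724, -0.1919)
step 18: x0=(0.9530, -0.3955, -0.9633) x1=(-0.6962, -0.0025, 1.2148) x2=(1.4725, 0.9494, -0.2191)
step 19: x0=(0.9096, -0.4167, -0.9512) x1=(-0.6687, 0.0246, 1.2054) x2=(1.4430, 0.9256, -0.2458)
step 20: x0=(0.8655, -0.4373, -0.9377) x1=(-0.6389, 0.0520, 1.1939) x2=(1.4125, 0.9009, -0.2721)
step 21: x0=(0.8208, -0.4573, -0.9230) x1=(-0.6070, 0.0796, 1.1802) x2=(1.3808, 0.8756, -0.2978)
step 22: x0=(0.7756, -0.4766, -0.9070) x1=(-0.5730, 0.1074, 1.1643) x2=(1.3481, 0.8495, -0.3231)
step 23: x0=(0.7299, -0.4952, -0.8899) x1=(-0.5371, 0.1352, 1.1463) x2=(1.3143, 0.8227, -0.3478)
step 24: x0=(0.6837, -0.5132, -0.8716) x1=(-0.4993, 0.1631, 1.1262) x2=(1.2796, 0.7953, -0.3720)
step 25: x0=(0.6372, -0.5305, -0.8523) x1=(-0.4599, 0.1910, 1.1041) x2=(1.2440, 0.7672, -0.3957)
step 26: x0=(0.5903, -0.5471, -0.8319) x1=(-0.4188, 0.2188, 1.0801) x2=(1.2075, 0.7386, -0.4188)
step 27: x0=(0.5431, -0.5630, -0.8106) x1=(-0.3764, 0.2464, 1.0542) x2=(1.1701, 0.7095, -0.4415)
step 28: x0=(0.4956, -0.5783, -0.7883) x1=(-0.3326, 0.2739, 1.0265) x2=(1.1320, 0.6799, -0.4636)
step 29: x0=(0.4480, -0.5928, -0.7652) x1=(-0.2876, 0.3011, 0.9971) x2=(1.0932, 0.6499, -0.4852)
step 30: x0=(0.4002, -0.6068, -0.7412) x1=(-0.2415, 0.3281, 0.9661) x2=(1.0537, 0.6194, -0.5063)
step 31: x0=(0.3522, -0.6200, -0.7165) x1=(-0.1945, 0.3547, 0.9334) x2=(1.0136, 0.5886, -0.5269)
step 32: x0=(0.3042, -0.6326, -0.6911) x1=(-0.1467, 0.3809, 0.8993) x2=(0.9729, 0.5575, -0.5470)
step 33: x0=(0.2562, -0.6445, -0.6651) x1=(-0.0982, 0.4068, 0.8638) x2=(0.9318, 0.5260, -0.5667)
step 34: x0=(0.2082, -0.6558, -0.6384) x1=(-0.0490, 0.4322, 0.8270) x2=(0.8901, 0.4943, -0.5859)
step 35: x0=(0.1602, -0.6664, -0.6112) x1=(0.0006, 0.4571, 0.7890) x2=(0.8481, 0.4624, -0.6047)
step 36: x0=(0.1123, -0.6765, -0.5835) x1=(0.0506, 0.4816, 0.7498) x2=(0.8057, 0.4303, -0.6231)
step 37: x0=(0.0645, -0.6859, -0.5553) x1=(0.1009, 0.5056, 0.7096) x2=(0.7629, 0.3980, -0.6412)

no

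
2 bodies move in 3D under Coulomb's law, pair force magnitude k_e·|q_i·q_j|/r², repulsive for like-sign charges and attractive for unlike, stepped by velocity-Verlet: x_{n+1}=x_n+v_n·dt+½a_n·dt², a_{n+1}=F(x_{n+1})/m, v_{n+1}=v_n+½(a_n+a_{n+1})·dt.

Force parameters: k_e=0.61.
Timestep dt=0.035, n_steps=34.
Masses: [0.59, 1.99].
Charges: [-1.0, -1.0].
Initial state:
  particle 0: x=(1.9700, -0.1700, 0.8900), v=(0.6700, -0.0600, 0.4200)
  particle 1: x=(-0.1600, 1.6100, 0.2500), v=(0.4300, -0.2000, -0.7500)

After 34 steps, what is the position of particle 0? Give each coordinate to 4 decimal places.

step 0: x0=(1.9700, -0.1700, 0.8900) x1=(-0.1600, 1.6100, 0.2500)
step 1: x0=(1.9935, -0.1721, 0.9047) x1=(-0.1450, 1.6030, 0.2237)
step 2: x0=(2.0171, -0.1744, 0.9195) x1=(-0.1300, 1.5961, 0.1975)
step 3: x0=(2.0409, -0.1767, 0.9343) x1=(-0.1150, 1.5891, 0.1712)
step 4: x0=(2.0647, -0.1792, 0.9491) x1=(-0.1001, 1.5822, 0.1449)
step 5: x0=(2.0887, -0.1817, 0.9640) x1=(-0.0852, 1.5754, 0.1186)
step 6: x0=(2.1128, -0.1843, 0.9789) x1=(-0.0703, 1.5685, 0.0923)
step 7: x0=(2.1369, -0.1870, 0.9939) x1=(-0.0555, 1.5617, 0.0660)
step 8: x0=(2.1612, -0.1898, 1.0089) x1=(-0.0407, 1.5549, 0.0396)
step 9: x0=(2.1856, -0.1927, 1.0239) x1=(-0.0259, 1.5481, 0.0133)
step 10: x0=(2.2101, -0.1956, 1.0390) x1=(-0.0112, 1.5414, -0.0131)
step 11: x0=(2.2347, -0.1986, 1.0542) x1=(0.0035, 1.5346, -0.0395)
step 12: x0=(2.2594, -0.2018, 1.0694) x1=(0.0182, 1.5279, -0.0659)
step 13: x0=(2.2843, -0.2049, 1.0846) x1=(0.0329, 1.5213, -0.0923)
step 14: x0=(2.3092, -0.2082, 1.0999) x1=(0.0475, 1.5146, -0.1187)
step 15: x0=(2.3342, -0.2115, 1.1153) x1=(0.0621, 1.5080, -0.1452)
step 16: x0=(2.3593, -0.2150, 1.1307) x1=(0.0766, 1.5014, -0.1716)
step 17: x0=(2.3844, -0.2184, 1.1461) x1=(0.0912, 1.4948, -0.1981)
step 18: x0=(2.4097, -0.2220, 1.1617) x1=(0.1057, 1.4882, -0.2246)
step 19: x0=(2.4351, -0.2256, 1.1772) x1=(0.1202, 1.4817, -0.2511)
step 20: x0=(2.4606, -0.2293, 1.1929) x1=(0.1346, 1.4751, -0.2776)
step 21: x0=(2.4861, -0.2330, 1.2085) x1=(0.1490, 1.4686, -0.3042)
step 22: x0=(2.5117, -0.2368, 1.2243) x1=(0.1634, 1.4621, -0.3307)
step 23: x0=(2.5375, -0.2407, 1.2401) x1=(0.1778, 1.4556, -0.3573)
step 24: x0=(2.5633, -0.2446, 1.2559) x1=(0.1922, 1.4492, -0.3839)
step 25: x0=(2.5891, -0.2486, 1.2718) x1=(0.2065, 1.4427, -0.4105)
step 26: x0=(2.6151, -0.2527, 1.2878) x1=(0.2208, 1.4363, -0.4371)
step 27: x0=(2.6411, -0.2567, 1.3038) x1=(0.2351, 1.4299, -0.4638)
step 28: x0=(2.6672, -0.2609, 1.3198) x1=(0.2494, 1.4235, -0.4904)
step 29: x0=(2.6934, -0.2651, 1.3360) x1=(0.2636, 1.4171, -0.5171)
step 30: x0=(2.7197, -0.2693, 1.3521) x1=(0.2778, 1.4108, -0.5438)
step 31: x0=(2.7460, -0.2736, 1.3684) x1=(0.2920, 1.4044, -0.5705)
step 32: x0=(2.7724, -0.2780, 1.3847) x1=(0.3062, 1.3981, -0.5972)
step 33: x0=(2.7989, -0.2824, 1.4010) x1=(0.3203, 1.3918, -0.6239)
step 34: x0=(2.8254, -0.2868, 1.4174) x1=(0.3345, 1.3855, -0.6507)

(2.8254, -0.2868, 1.4174)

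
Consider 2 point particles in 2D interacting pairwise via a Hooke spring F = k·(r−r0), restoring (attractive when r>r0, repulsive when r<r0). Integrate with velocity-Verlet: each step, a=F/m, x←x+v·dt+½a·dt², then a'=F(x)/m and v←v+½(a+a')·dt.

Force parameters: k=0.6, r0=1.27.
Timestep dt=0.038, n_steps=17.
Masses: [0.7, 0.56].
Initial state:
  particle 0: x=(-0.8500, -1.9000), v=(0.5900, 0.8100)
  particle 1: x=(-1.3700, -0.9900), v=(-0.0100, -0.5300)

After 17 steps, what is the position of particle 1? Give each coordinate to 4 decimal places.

(-1.4295, -1.2846)

step 0: x0=(-0.8500, -1.9000) x1=(-1.3700, -0.9900)
step 1: x0=(-0.8275, -1.8693) x1=(-1.3705, -1.0100)
step 2: x0=(-0.8049, -1.8389) x1=(-1.3711, -1.0297)
step 3: x0=(-0.7820, -1.8088) x1=(-1.3721, -1.0490)
step 4: x0=(-0.7589, -1.7790) x1=(-1.3733, -1.0679)
step 5: x0=(-0.7356, -1.7495) x1=(-1.3748, -1.0864)
step 6: x0=(-0.7119, -1.7203) x1=(-1.3768, -1.1046)
step 7: x0=(-0.6879, -1.6915) x1=(-1.3791, -1.1223)
step 8: x0=(-0.6636, -1.6629) x1=(-1.3819, -1.1397)
step 9: x0=(-0.6388, -1.6346) x1=(-1.3851, -1.1568)
step 10: x0=(-0.6137, -1.6065) x1=(-1.3889, -1.1735)
step 11: x0=(-0.5882, -1.5787) x1=(-1.3932, -1.1900)
step 12: x0=(-0.5622, -1.5511) x1=(-1.3980, -1.2062)
step 13: x0=(-0.5358, -1.5236) x1=(-1.4033, -1.2221)
step 14: x0=(-0.5090, -1.4963) x1=(-1.4092, -1.2379)
step 15: x0=(-0.4819, -1.4691) x1=(-1.4155, -1.2536)
step 16: x0=(-0.4543, -1.4420) x1=(-1.4223, -1.2691)
step 17: x0=(-0.4264, -1.4150) x1=(-1.4295, -1.2846)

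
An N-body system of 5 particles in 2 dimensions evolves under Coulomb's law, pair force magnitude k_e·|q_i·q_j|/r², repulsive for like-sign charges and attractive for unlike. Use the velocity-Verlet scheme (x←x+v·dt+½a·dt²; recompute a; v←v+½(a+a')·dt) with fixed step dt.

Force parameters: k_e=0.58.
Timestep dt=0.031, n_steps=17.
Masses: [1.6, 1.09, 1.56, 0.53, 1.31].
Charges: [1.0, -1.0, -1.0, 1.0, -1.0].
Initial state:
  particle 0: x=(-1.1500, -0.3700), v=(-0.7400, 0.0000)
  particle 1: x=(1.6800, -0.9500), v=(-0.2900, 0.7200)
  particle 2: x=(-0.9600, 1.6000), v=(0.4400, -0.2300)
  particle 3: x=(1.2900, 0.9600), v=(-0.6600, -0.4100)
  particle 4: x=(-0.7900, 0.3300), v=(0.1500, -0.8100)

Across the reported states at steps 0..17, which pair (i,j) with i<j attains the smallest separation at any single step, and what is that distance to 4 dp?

pair (0,4), distance 0.6991

step 0: x0=(-1.1500, -0.3700) x1=(1.6800, -0.9500) x2=(-0.9600, 1.6000) x3=(1.2900, 0.9600) x4=(-0.7900, 0.3300)
step 1: x0=(-1.1728, -0.3697) x1=(1.6710, -0.9276) x2=(-0.9464, 1.5929) x3=(1.2694, 0.9472) x4=(-0.7855, 0.3045)
step 2: x0=(-1.1953, -0.3689) x1=(1.6620, -0.9052) x2=(-0.9327, 1.5860) x3=(1.2486, 0.9341) x4=(-0.7812, 0.2782)
step 3: x0=(-1.2175, -0.3675) x1=(1.6530, -0.8826) x2=(-0.9190, 1.5792) x3=(1.2276, 0.9209) x4=(-0.7773, 0.2510)
step 4: x0=(-1.2393, -0.3655) x1=(1.6440, -0.8600) x2=(-0.9054, 1.5724) x3=(1.2063, 0.9073) x4=(-0.7737, 0.2231)
step 5: x0=(-1.2607, -0.3630) x1=(1.6350, -0.8372) x2=(-0.8917, 1.5658) x3=(1.1849, 0.8935) x4=(-0.7706, 0.1945)
step 6: x0=(-1.2817, -0.3600) x1=(1.6261, -0.8144) x2=(-0.8780, 1.5593) x3=(1.1631, 0.8795) x4=(-0.7679, 0.1650)
step 7: x0=(-1.3022, -0.3565) x1=(1.6171, -0.7914) x2=(-0.8643, 1.5528) x3=(1.1412, 0.8651) x4=(-0.7657, 0.1349)
step 8: x0=(-1.3222, -0.3524) x1=(1.6081, -0.7683) x2=(-0.8505, 1.5464) x3=(1.1190, 0.8505) x4=(-0.7641, 0.1041)
step 9: x0=(-1.3417, -0.3479) x1=(1.5991, -0.7451) x2=(-0.8368, 1.5402) x3=(1.0966, 0.8356) x4=(-0.7630, 0.0726)
step 10: x0=(-1.3606, -0.3429) x1=(1.5901, -0.7218) x2=(-0.8230, 1.5339) x3=(1.0739, 0.8203) x4=(-0.7626, 0.0404)
step 11: x0=(-1.3789, -0.3374) x1=(1.5811, -0.6984) x2=(-0.8092, 1.5278) x3=(1.0510, 0.8048) x4=(-0.7628, 0.0078)
step 12: x0=(-1.3966, -0.3316) x1=(1.5721, -0.6748) x2=(-0.7953, 1.5217) x3=(1.0280, 0.7888) x4=(-0.7637, -0.0255)
step 13: x0=(-1.4136, -0.3254) x1=(1.5631, -0.6510) x2=(-0.7814, 1.5156) x3=(1.0046, 0.7726) x4=(-0.7654, -0.0592)
step 14: x0=(-1.4299, -0.3188) x1=(1.5540, -0.6271) x2=(-0.7676, 1.5096) x3=(0.9811, 0.7559) x4=(-0.7679, -0.0934)
step 15: x0=(-1.4455, -0.3120) x1=(1.5450, -0.6030) x2=(-0.7536, 1.5036) x3=(0.9574, 0.7389) x4=(-0.7711, -0.1279)
step 16: x0=(-1.4605, -0.3049) x1=(1.5359, -0.5788) x2=(-0.7397, 1.4977) x3=(0.9335, 0.7215) x4=(-0.7752, -0.1628)
step 17: x0=(-1.4747, -0.2976) x1=(1.5268, -0.5544) x2=(-0.7257, 1.4917) x3=(0.9094, 0.7037) x4=(-0.7801, -0.1979)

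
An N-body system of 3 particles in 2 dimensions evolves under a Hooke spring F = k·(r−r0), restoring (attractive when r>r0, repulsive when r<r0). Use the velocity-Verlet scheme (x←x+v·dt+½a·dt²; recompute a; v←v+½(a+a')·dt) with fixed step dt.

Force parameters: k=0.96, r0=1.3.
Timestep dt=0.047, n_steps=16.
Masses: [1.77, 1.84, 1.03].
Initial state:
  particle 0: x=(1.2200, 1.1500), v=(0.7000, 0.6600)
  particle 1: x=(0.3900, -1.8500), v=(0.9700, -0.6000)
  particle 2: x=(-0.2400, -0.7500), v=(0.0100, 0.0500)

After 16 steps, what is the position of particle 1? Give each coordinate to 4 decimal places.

(1.1656, -1.9916)

step 0: x0=(1.2200, 1.1500) x1=(0.3900, -1.8500) x2=(-0.2400, -0.7500)
step 1: x0=(1.2522, 1.1795) x1=(0.4359, -1.8772) x2=(-0.2389, -0.7467)
step 2: x0=(1.2830, 1.2057) x1=(0.4823, -1.9023) x2=(-0.2363, -0.7416)
step 3: x0=(1.3124, 1.2286) x1=(0.5292, -1.9252) x2=(-0.2321, -0.7348)
step 4: x0=(1.3403, 1.2481) x1=(0.5766, -1.9459) x2=(-0.2263, -0.7261)
step 5: x0=(1.3668, 1.2641) x1=(0.6245, -1.9641) x2=(-0.2188, -0.7158)
step 6: x0=(1.3917, 1.2767) x1=(0.6727, -1.9799) x2=(-0.2094, -0.7039)
step 7: x0=(1.4153, 1.2857) x1=(0.7212, -1.9932) x2=(-0.1982, -0.6904)
step 8: x0=(1.4373, 1.2911) x1=(0.7701, -2.0039) x2=(-0.1849, -0.6753)
step 9: x0=(1.4580, 1.2929) x1=(0.8192, -2.0119) x2=(-0.1696, -0.6589)
step 10: x0=(1.4772, 1.2912) x1=(0.8685, -2.0173) x2=(-0.1522, -0.6411)
step 11: x0=(1.4950, 1.2860) x1=(0.9179, -2.0199) x2=(-0.1327, -0.6221)
step 12: x0=(1.5114, 1.2772) x1=(0.9675, -2.0198) x2=(-0.1110, -0.6019)
step 13: x0=(1.5265, 1.2649) x1=(1.0171, -2.0169) x2=(-0.0871, -0.5807)
step 14: x0=(1.5404, 1.2492) x1=(1.0667, -2.0112) x2=(-0.0610, -0.5585)
step 15: x0=(1.5530, 1.2301) x1=(1.1162, -2.0028) x2=(-0.0328, -0.5355)
step 16: x0=(1.5644, 1.2077) x1=(1.1656, -1.9916) x2=(-0.0023, -0.5117)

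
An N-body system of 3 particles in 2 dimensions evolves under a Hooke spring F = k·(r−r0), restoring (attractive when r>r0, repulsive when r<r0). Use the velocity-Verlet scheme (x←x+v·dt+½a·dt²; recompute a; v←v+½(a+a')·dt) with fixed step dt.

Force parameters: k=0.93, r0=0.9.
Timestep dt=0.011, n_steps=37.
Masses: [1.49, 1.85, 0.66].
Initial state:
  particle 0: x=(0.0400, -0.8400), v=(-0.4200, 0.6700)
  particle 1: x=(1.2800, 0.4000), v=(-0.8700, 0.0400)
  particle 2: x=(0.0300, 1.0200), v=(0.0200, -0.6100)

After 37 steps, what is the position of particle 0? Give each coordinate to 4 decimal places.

step 0: x0=(0.0400, -0.8400) x1=(1.2800, 0.4000) x2=(0.0300, 1.0200)
step 1: x0=(0.0354, -0.8326) x1=(1.2704, 0.4004) x2=(0.0303, 1.0132)
step 2: x0=(0.0309, -0.8250) x1=(1.2607, 0.4008) x2=(0.0306, 1.0062)
step 3: x0=(0.0263, -0.8174) x1=(1.2510, 0.4012) x2=(0.0310, 0.9990)
step 4: x0=(0.0219, -0.8096) x1=(1.2412, 0.4016) x2=(0.0315, 0.9916)
step 5: x0=(0.0175, -0.8017) x1=(1.2314, 0.4019) x2=(0.0320, 0.9840)
step 6: x0=(0.0131, -0.7937) x1=(1.2215, 0.4022) x2=(0.0326, 0.9762)
step 7: x0=(0.0088, -0.7856) x1=(1.2115, 0.4025) x2=(0.0333, 0.9683)
step 8: x0=(0.0045, -0.7774) x1=(1.2015, 0.4028) x2=(0.0340, 0.9602)
step 9: x0=(0.0002, -0.7691) x1=(1.1914, 0.4030) x2=(0.0348, 0.9519)
step 10: x0=(-0.0040, -0.7607) x1=(1.1813, 0.4032) x2=(0.0357, 0.9434)
step 11: x0=(-0.0081, -0.7521) x1=(1.1711, 0.4034) x2=(0.0366, 0.9348)
step 12: x0=(-0.0123, -0.7435) x1=(1.1609, 0.4036) x2=(0.0375, 0.9260)
step 13: x0=(-0.0163, -0.7348) x1=(1.1506, 0.4038) x2=(0.0385, 0.9171)
step 14: x0=(-0.0204, -0.7260) x1=(1.1402, 0.4039) x2=(0.0395, 0.9080)
step 15: x0=(-0.0244, -0.7171) x1=(1.1299, 0.4040) x2=(0.0406, 0.8988)
step 16: x0=(-0.0283, -0.7081) x1=(1.1194, 0.4041) x2=(0.0418, 0.8894)
step 17: x0=(-0.0322, -0.6990) x1=(1.1090, 0.4041) x2=(0.0429, 0.8799)
step 18: x0=(-0.0361, -0.6898) x1=(1.0984, 0.4042) x2=(0.0441, 0.8702)
step 19: x0=(-0.0399, -0.6806) x1=(1.0879, 0.4042) x2=(0.0454, 0.8604)
step 20: x0=(-0.0437, -0.6712) x1=(1.0773, 0.4042) x2=(0.0466, 0.8505)
step 21: x0=(-0.0475, -0.6618) x1=(1.0666, 0.4042) x2=(0.0479, 0.8405)
step 22: x0=(-0.0512, -0.6523) x1=(1.0559, 0.4041) x2=(0.0492, 0.8303)
step 23: x0=(-0.0549, -0.6427) x1=(1.0452, 0.4040) x2=(0.0506, 0.8201)
step 24: x0=(-0.0585, -0.6331) x1=(1.0344, 0.4039) x2=(0.0520, 0.8097)
step 25: x0=(-0.0621, -0.6234) x1=(1.0236, 0.4038) x2=(0.0533, 0.7992)
step 26: x0=(-0.0657, -0.6136) x1=(1.0128, 0.4037) x2=(0.0547, 0.7887)
step 27: x0=(-0.0692, -0.6037) x1=(1.0019, 0.4035) x2=(0.0562, 0.7780)
step 28: x0=(-0.0727, -0.5938) x1=(0.9910, 0.4034) x2=(0.0576, 0.7673)
step 29: x0=(-0.0762, -0.5838) x1=(0.9801, 0.4032) x2=(0.0590, 0.7564)
step 30: x0=(-0.0796, -0.5737) x1=(0.9691, 0.4029) x2=(0.0605, 0.7455)
step 31: x0=(-0.0831, -0.5636) x1=(0.9581, 0.4027) x2=(0.0619, 0.7345)
step 32: x0=(-0.0864, -0.5534) x1=(0.9471, 0.4024) x2=(0.0634, 0.7234)
step 33: x0=(-0.0898, -0.5432) x1=(0.9361, 0.4021) x2=(0.0648, 0.7123)
step 34: x0=(-0.0931, -0.5329) x1=(0.9250, 0.4018) x2=(0.0662, 0.7011)
step 35: x0=(-0.0963, -0.5226) x1=(0.9139, 0.4015) x2=(0.0677, 0.6898)
step 36: x0=(-0.0996, -0.5122) x1=(0.9028, 0.4012) x2=(0.0691, 0.6785)
step 37: x0=(-0.1028, -0.5018) x1=(0.8917, 0.4008) x2=(0.0705, 0.6672)

(-0.1028, -0.5018)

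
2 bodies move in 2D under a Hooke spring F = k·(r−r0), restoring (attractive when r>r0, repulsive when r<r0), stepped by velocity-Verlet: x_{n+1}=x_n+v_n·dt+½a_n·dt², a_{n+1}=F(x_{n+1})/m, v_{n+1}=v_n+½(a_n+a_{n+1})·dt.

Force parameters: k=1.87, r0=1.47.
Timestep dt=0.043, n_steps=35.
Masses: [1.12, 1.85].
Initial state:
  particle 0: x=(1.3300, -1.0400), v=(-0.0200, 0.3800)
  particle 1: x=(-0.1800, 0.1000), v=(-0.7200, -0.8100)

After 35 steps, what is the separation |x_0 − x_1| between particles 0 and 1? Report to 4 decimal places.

1.8325

step 0: x0=(1.3300, -1.0400) x1=(-0.1800, 0.1000)
step 1: x0=(1.3286, -1.0233) x1=(-0.2106, 0.0649)
step 2: x0=(1.3262, -1.0058) x1=(-0.2407, 0.0294)
step 3: x0=(1.3227, -0.9876) x1=(-0.2700, -0.0065)
step 4: x0=(1.3182, -0.9688) x1=(-0.2988, -0.0428)
step 5: x0=(1.3126, -0.9494) x1=(-0.3269, -0.0795)
step 6: x0=(1.3060, -0.9294) x1=(-0.3543, -0.1166)
step 7: x0=(1.2983, -0.9089) x1=(-0.3812, -0.1539)
step 8: x0=(1.2895, -0.8880) x1=(-0.4074, -0.1915)
step 9: x0=(1.2798, -0.8666) x1=(-0.4329, -0.2294)
step 10: x0=(1.2690, -0.8448) x1=(-0.4579, -0.2675)
step 11: x0=(1.2571, -0.8227) x1=(-0.4822, -0.3059)
step 12: x0=(1.2443, -0.8003) x1=(-0.5059, -0.3444)
step 13: x0=(1.2304, -0.7776) x1=(-0.5290, -0.3831)
step 14: x0=(1.2156, -0.7547) x1=(-0.5514, -0.4219)
step 15: x0=(1.1997, -0.7316) x1=(-0.5733, -0.4608)
step 16: x0=(1.1828, -0.7083) x1=(-0.5946, -0.4998)
step 17: x0=(1.1650, -0.6850) x1=(-0.6153, -0.5389)
step 18: x0=(1.1462, -0.6615) x1=(-0.6354, -0.5780)
step 19: x0=(1.1264, -0.6381) x1=(-0.6549, -0.6172)
step 20: x0=(1.1057, -0.6146) x1=(-0.6738, -0.6563)
step 21: x0=(1.0840, -0.5911) x1=(-0.6922, -0.6955)
step 22: x0=(1.0614, -0.5677) x1=(-0.7099, -0.7346)
step 23: x0=(1.0378, -0.5443) x1=(-0.7271, -0.7736)
step 24: x0=(1.0132, -0.5211) x1=(-0.7438, -0.8126)
step 25: x0=(0.9878, -0.4981) x1=(-0.7598, -0.8515)
step 26: x0=(0.9613, -0.4752) x1=(-0.7753, -0.8903)
step 27: x0=(0.9339, -0.4526) x1=(-0.7902, -0.9289)
step 28: x0=(0.9056, -0.4302) x1=(-0.8045, -0.9674)
step 29: x0=(0.8763, -0.4082) x1=(-0.8183, -1.0057)
step 30: x0=(0.8461, -0.3864) x1=(-0.8315, -1.0438)
step 31: x0=(0.8149, -0.3651) x1=(-0.8441, -1.0817)
step 32: x0=(0.7828, -0.3441) x1=(-0.8561, -1.1193)
step 33: x0=(0.7497, -0.3236) x1=(-0.8675, -1.1566)
step 34: x0=(0.7156, -0.3036) x1=(-0.8784, -1.1937)
step 35: x0=(0.6806, -0.2841) x1=(-0.8887, -1.2304)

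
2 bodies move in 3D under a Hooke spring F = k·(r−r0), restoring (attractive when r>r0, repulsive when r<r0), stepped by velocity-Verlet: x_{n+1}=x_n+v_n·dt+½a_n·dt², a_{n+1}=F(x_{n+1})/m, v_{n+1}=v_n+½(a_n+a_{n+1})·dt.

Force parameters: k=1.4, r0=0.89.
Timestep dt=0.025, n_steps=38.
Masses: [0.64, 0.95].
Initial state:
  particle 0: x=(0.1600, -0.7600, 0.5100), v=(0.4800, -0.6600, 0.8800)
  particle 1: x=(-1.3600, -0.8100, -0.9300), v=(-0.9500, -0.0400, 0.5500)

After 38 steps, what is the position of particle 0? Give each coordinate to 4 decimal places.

step 0: x0=(0.1600, -0.7600, 0.5100) x1=(-1.3600, -0.8100, -0.9300)
step 1: x0=(0.1714, -0.7765, 0.5314) x1=(-1.3833, -0.8110, -0.9159)
step 2: x0=(0.1816, -0.7931, 0.5517) x1=(-1.4059, -0.8120, -0.9010)
step 3: x0=(0.1905, -0.8096, 0.5708) x1=(-1.4275, -0.8129, -0.8853)
step 4: x0=(0.1981, -0.8262, 0.5888) x1=(-1.4483, -0.8139, -0.8688)
step 5: x0=(0.2043, -0.8427, 0.6055) x1=(-1.4682, -0.8148, -0.8515)
step 6: x0=(0.2092, -0.8593, 0.6211) x1=(-1.4871, -0.8158, -0.8334)
step 7: x0=(0.2127, -0.8758, 0.6355) x1=(-1.5051, -0.8168, -0.8145)
step 8: x0=(0.2147, -0.8922, 0.6486) x1=(-1.5222, -0.8178, -0.7948)
step 9: x0=(0.2153, -0.9086, 0.6606) x1=(-1.5383, -0.8189, -0.7743)
step 10: x0=(0.2145, -0.9249, 0.6714) x1=(-1.5534, -0.8201, -0.7530)
step 11: x0=(0.2122, -0.9411, 0.6810) x1=(-1.5675, -0.8212, -0.7309)
step 12: x0=(0.2084, -0.9573, 0.6894) x1=(-1.5806, -0.8225, -0.7080)
step 13: x0=(0.2032, -0.9733, 0.6967) x1=(-1.5927, -0.8238, -0.6843)
step 14: x0=(0.1964, -0.9892, 0.7028) x1=(-1.6038, -0.8252, -0.6599)
step 15: x0=(0.1881, -1.0049, 0.7078) x1=(-1.6139, -0.8267, -0.6347)
step 16: x0=(0.1784, -1.0205, 0.7116) x1=(-1.6230, -0.8283, -0.6087)
step 17: x0=(0.1671, -1.0360, 0.7144) x1=(-1.6311, -0.8301, -0.5820)
step 18: x0=(0.1544, -1.0512, 0.7161) x1=(-1.6382, -0.8319, -0.5546)
step 19: x0=(0.1403, -1.0663, 0.7168) x1=(-1.6443, -0.8338, -0.5265)
step 20: x0=(0.1246, -1.0813, 0.7165) x1=(-1.6495, -0.8359, -0.4977)
step 21: x0=(0.1076, -1.0960, 0.7152) x1=(-1.6537, -0.8381, -0.4682)
step 22: x0=(0.0891, -1.1105, 0.7129) x1=(-1.6569, -0.8404, -0.4381)
step 23: x0=(0.0693, -1.1248, 0.7098) x1=(-1.6592, -0.8429, -0.4074)
step 24: x0=(0.0481, -1.1388, 0.7057) x1=(-1.6606, -0.8456, -0.3762)
step 25: x0=(0.0256, -1.1527, 0.7009) x1=(-1.6611, -0.8483, -0.3443)
step 26: x0=(0.0018, -1.1663, 0.6952) x1=(-1.6607, -0.8513, -0.3119)
step 27: x0=(-0.0232, -1.1797, 0.6888) x1=(-1.6595, -0.8544, -0.2790)
step 28: x0=(-0.0495, -1.1928, 0.6816) x1=(-1.6575, -0.8577, -0.2456)
step 29: x0=(-0.0769, -1.2057, 0.6738) x1=(-1.6547, -0.8611, -0.2118)
step 30: x0=(-0.1054, -1.2184, 0.6654) x1=(-1.6512, -0.8647, -0.1776)
step 31: x0=(-0.1349, -1.2308, 0.6564) x1=(-1.6469, -0.8684, -0.1429)
step 32: x0=(-0.1655, -1.2429, 0.6469) x1=(-1.6420, -0.8724, -0.1079)
step 33: x0=(-0.1971, -1.2549, 0.6368) x1=(-1.6364, -0.8764, -0.0726)
step 34: x0=(-0.2296, -1.2666, 0.6264) x1=(-1.6302, -0.8807, -0.0370)
step 35: x0=(-0.2629, -1.2780, 0.6155) x1=(-1.6234, -0.8851, -0.0011)
step 36: x0=(-0.2970, -1.2892, 0.6042) x1=(-1.6161, -0.8896, 0.0351)
step 37: x0=(-0.3318, -1.3002, 0.5927) x1=(-1.6083, -0.8943, 0.0714)
step 38: x0=(-0.3673, -1.3110, 0.5809) x1=(-1.6001, -0.8992, 0.1080)

(-0.3673, -1.3110, 0.5809)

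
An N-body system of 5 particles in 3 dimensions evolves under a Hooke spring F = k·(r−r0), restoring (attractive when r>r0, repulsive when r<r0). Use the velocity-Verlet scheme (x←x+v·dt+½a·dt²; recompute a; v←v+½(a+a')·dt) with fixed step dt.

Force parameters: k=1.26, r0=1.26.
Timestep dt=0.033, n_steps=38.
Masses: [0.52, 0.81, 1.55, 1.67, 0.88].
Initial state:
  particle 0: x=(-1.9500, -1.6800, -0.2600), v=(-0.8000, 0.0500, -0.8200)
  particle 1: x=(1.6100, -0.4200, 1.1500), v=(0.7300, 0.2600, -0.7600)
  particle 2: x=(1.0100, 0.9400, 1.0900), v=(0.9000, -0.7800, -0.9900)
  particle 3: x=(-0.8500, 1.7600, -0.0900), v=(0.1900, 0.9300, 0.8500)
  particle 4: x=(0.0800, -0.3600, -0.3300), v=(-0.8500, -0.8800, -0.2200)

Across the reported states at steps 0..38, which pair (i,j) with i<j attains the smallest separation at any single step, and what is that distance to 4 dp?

pair (1,2), distance 0.4386

step 0: x0=(-1.9500, -1.6800, -0.2600) x1=(1.6100, -0.4200, 1.1500) x2=(1.0100, 0.9400, 1.0900) x3=(-0.8500, 1.7600, -0.0900) x4=(0.0800, -0.3600, -0.3300)
step 1: x0=(-1.9682, -1.6710, -0.2844) x1=(1.6301, -0.4108, 1.1229) x2=(1.0383, 0.9133, 1.0564) x3=(-0.8428, 1.7886, -0.0615) x4=(0.0516, -0.3884, -0.3362)
step 2: x0=(-1.9699, -1.6474, -0.3035) x1=(1.6420, -0.4003, 1.0918) x2=(1.0636, 0.8847, 1.0210) x3=(-0.8339, 1.8131, -0.0322) x4=(0.0228, -0.4153, -0.3404)
step 3: x0=(-1.9550, -1.6093, -0.3172) x1=(1.6458, -0.3887, 1.0569) x2=(1.0860, 0.8544, 0.9839) x3=(-0.8233, 1.8333, -0.0021) x4=(-0.0064, -0.4406, -0.3424)
step 4: x0=(-1.9237, -1.5572, -0.3255) x1=(1.6415, -0.3760, 1.0182) x2=(1.1053, 0.8223, 0.9451) x3=(-0.8108, 1.8492, 0.0286) x4=(-0.0358, -0.4641, -0.3425)
step 5: x0=(-1.8765, -1.4916, -0.3284) x1=(1.6291, -0.3622, 0.9759) x2=(1.1216, 0.7888, 0.9047) x3=(-0.7967, 1.8608, 0.0598) x4=(-0.0652, -0.4857, -0.3405)
step 6: x0=(-1.8139, -1.4131, -0.3262) x1=(1.6090, -0.3474, 0.9303) x2=(1.1349, 0.7538, 0.8627) x3=(-0.7808, 1.8681, 0.0915) x4=(-0.0944, -0.5052, -0.3366)
step 7: x0=(-1.7367, -1.3226, -0.3189) x1=(1.5813, -0.3317, 0.8814) x2=(1.1452, 0.7176, 0.8193) x3=(-0.7633, 1.8711, 0.1235) x4=(-0.1232, -0.5225, -0.3307)
step 8: x0=(-1.6458, -1.2208, -0.3069) x1=(1.5464, -0.3151, 0.8296) x2=(1.1525, 0.6803, 0.7745) x3=(-0.7440, 1.8700, 0.1557) x4=(-0.1514, -0.5373, -0.3230)
step 9: x0=(-1.5424, -1.1089, -0.2903) x1=(1.5047, -0.2977, 0.7751) x2=(1.1569, 0.6421, 0.7284) x3=(-0.7232, 1.8648, 0.1880) x4=(-0.1788, -0.5497, -0.3136)
step 10: x0=(-1.4278, -0.9878, -0.2696) x1=(1.4566, -0.2795, 0.7183) x2=(1.1585, 0.6033, 0.6812) x3=(-0.7007, 1.8556, 0.2205) x4=(-0.2051, -0.5594, -0.3025)
step 11: x0=(-1.3033, -0.8588, -0.2451) x1=(1.4025, -0.2605, 0.6593) x2=(1.1575, 0.5640, 0.6329) x3=(-0.6765, 1.8426, 0.2528) x4=(-0.2301, -0.5664, -0.2898)
step 12: x0=(-1.1704, -0.7228, -0.2171) x1=(1.3431, -0.2409, 0.5985) x2=(1.1539, 0.5244, 0.5837) x3=(-0.6509, 1.8259, 0.2851) x4=(-0.2535, -0.5706, -0.2756)
step 13: x0=(-1.0308, -0.5810, -0.1861) x1=(1.2788, -0.2207, 0.5363) x2=(1.1480, 0.4848, 0.5338) x3=(-0.6237, 1.8057, 0.3172) x4=(-0.2752, -0.5721, -0.2602)
step 14: x0=(-0.8862, -0.4343, -0.1525) x1=(1.2103, -0.2001, 0.4728) x2=(1.1398, 0.4454, 0.4832) x3=(-0.5951, 1.7822, 0.3490) x4=(-0.2948, -0.5711, -0.2435)
step 15: x0=(-0.7381, -0.2832, -0.1165) x1=(1.1380, -0.1789, 0.4085) x2=(1.1297, 0.4063, 0.4321) x3=(-0.5650, 1.7556, 0.3805) x4=(-0.3124, -0.5678, -0.2259)
step 16: x0=(-0.5877, -0.1281, -0.0785) x1=(1.0627, -0.1575, 0.3435) x2=(1.1180, 0.3678, 0.3806) x3=(-0.5337, 1.7261, 0.4116) x4=(-0.3279, -0.5628, -0.2075)
step 17: x0=(-0.4357, 0.0307, -0.0390) x1=(0.9847, -0.1359, 0.2782) x2=(1.1048, 0.3301, 0.3288) x3=(-0.5010, 1.6940, 0.4423) x4=(-0.3419, -0.5564, -0.1886)
step 18: x0=(-0.2825, 0.1924, 0.0017) x1=(0.9045, -0.1141, 0.2126) x2=(1.0905, 0.2933, 0.2770) x3=(-0.4672, 1.6596, 0.4725) x4=(-0.3550, -0.5490, -0.1690)
step 19: x0=(-0.1290, 0.3562, 0.0429) x1=(0.8226, -0.0923, 0.1470) x2=(1.0756, 0.2573, 0.2252) x3=(-0.4323, 1.6230, 0.5023) x4=(-0.3674, -0.5403, -0.1490)
step 20: x0=(0.0240, 0.5212, 0.0844) x1=(0.7392, -0.0706, 0.0814) x2=(1.0602, 0.2222, 0.1736) x3=(-0.3965, 1.5845, 0.5316) x4=(-0.3793, -0.5302, -0.1284)
step 21: x0=(0.1761, 0.6872, 0.1258) x1=(0.6546, -0.0490, 0.0159) x2=(1.0447, 0.1879, 0.1222) x3=(-0.3598, 1.5443, 0.5604) x4=(-0.3909, -0.5187, -0.1073)
step 22: x0=(0.3271, 0.8538, 0.1672) x1=(0.5688, -0.0276, -0.0497) x2=(1.0293, 0.1541, 0.0710) x3=(-0.3225, 1.5026, 0.5888) x4=(-0.4020, -0.5054, -0.0857)
step 23: x0=(0.4775, 1.0205, 0.2084) x1=(0.4817, -0.0062, -0.1154) x2=(1.0139, 0.1206, 0.0201) x3=(-0.2847, 1.4596, 0.6167) x4=(-0.4126, -0.4904, -0.0636)
step 24: x0=(0.6275, 1.1866, 0.2493) x1=(0.3934, 0.0156, -0.1811) x2=(0.9986, 0.0875, -0.0305) x3=(-0.2466, 1.4153, 0.6441) x4=(-0.4227, -0.4736, -0.0408)
step 25: x0=(0.7771, 1.3511, 0.2897) x1=(0.3043, 0.0382, -0.2467) x2=(0.9832, 0.0547, -0.0807) x3=(-0.2082, 1.3698, 0.6710) x4=(-0.4320, -0.4547, -0.0175)
step 26: x0=(0.9257, 1.5128, 0.3292) x1=(0.2146, 0.0620, -0.3122) x2=(0.9677, 0.0224, -0.1306) x3=(-0.1696, 1.3231, 0.6973) x4=(-0.4405, -0.4338, 0.0066)
step 27: x0=(1.0723, 1.6703, 0.3676) x1=(0.1248, 0.0875, -0.3773) x2=(0.9521, -0.0094, -0.1800) x3=(-0.1307, 1.2753, 0.7231) x4=(-0.4480, -0.4108, 0.0315)
step 28: x0=(1.2157, 1.8220, 0.4044) x1=(0.0352, 0.1148, -0.4421) x2=(0.9363, -0.0404, -0.2290) x3=(-0.0915, 1.2264, 0.7482) x4=(-0.4541, -0.3855, 0.0572)
step 29: x0=(1.3545, 1.9666, 0.4393) x1=(-0.0536, 0.1443, -0.5063) x2=(0.9204, -0.0706, -0.2773) x3=(-0.0520, 1.1767, 0.7726) x4=(-0.4588, -0.3579, 0.0838)
step 30: x0=(1.4874, 2.1025, 0.4718) x1=(-0.1414, 0.1763, -0.5697) x2=(0.9045, -0.0997, -0.3249) x3=(-0.0120, 1.1262, 0.7962) x4=(-0.4616, -0.3278, 0.1114)
step 31: x0=(1.6129, 2.2282, 0.5015) x1=(-0.2276, 0.2107, -0.6321) x2=(0.8885, -0.1276, -0.3718) x3=(0.0286, 1.0752, 0.8191) x4=(-0.4624, -0.2951, 0.1399)
step 32: x0=(1.7298, 2.3425, 0.5280) x1=(-0.3120, 0.2478, -0.6932) x2=(0.8724, -0.1540, -0.4179) x3=(0.0697, 1.0237, 0.8410) x4=(-0.4608, -0.2598, 0.1693)
step 33: x0=(1.8367, 2.4440, 0.5509) x1=(-0.3939, 0.2877, -0.7526) x2=(0.8564, -0.1789, -0.4630) x3=(0.1114, 0.9720, 0.8621) x4=(-0.4567, -0.2218, 0.1994)
step 34: x0=(1.9325, 2.5317, 0.5699) x1=(-0.4731, 0.3302, -0.8101) x2=(0.8404, -0.2021, -0.5072) x3=(0.1537, 0.9202, 0.8822) x4=(-0.4498, -0.1809, 0.2301)
step 35: x0=(2.0162, 2.6046, 0.5846) x1=(-0.5490, 0.3755, -0.8652) x2=(0.8244, -0.2235, -0.5503) x3=(0.1967, 0.8685, 0.9012) x4=(-0.4402, -0.1371, 0.2612)
step 36: x0=(2.0867, 2.6620, 0.5949) x1=(-0.6211, 0.4234, -0.9175) x2=(0.8085, -0.2428, -0.5923) x3=(0.2404, 0.8169, 0.9192) x4=(-0.4276, -0.0904, 0.2926)
step 37: x0=(2.1434, 2.7032, 0.6004) x1=(-0.6891, 0.4738, -0.9666) x2=(0.7927, -0.2601, -0.6331) x3=(0.2848, 0.7658, 0.9360) x4=(-0.4121, -0.0409, 0.3239)
step 38: x0=(2.1857, 2.7280, 0.6011) x1=(-0.7524, 0.5265, -1.0123) x2=(0.7769, -0.2752, -0.6727) x3=(0.3298, 0.7150, 0.9515) x4=(-0.3936, 0.0115, 0.3550)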